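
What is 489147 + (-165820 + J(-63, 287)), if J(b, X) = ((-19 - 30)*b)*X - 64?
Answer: 1209232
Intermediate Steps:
J(b, X) = -64 - 49*X*b (J(b, X) = (-49*b)*X - 64 = -49*X*b - 64 = -64 - 49*X*b)
489147 + (-165820 + J(-63, 287)) = 489147 + (-165820 + (-64 - 49*287*(-63))) = 489147 + (-165820 + (-64 + 885969)) = 489147 + (-165820 + 885905) = 489147 + 720085 = 1209232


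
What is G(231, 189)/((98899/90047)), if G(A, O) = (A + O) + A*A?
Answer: 4842817707/98899 ≈ 48967.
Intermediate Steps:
G(A, O) = A + O + A**2 (G(A, O) = (A + O) + A**2 = A + O + A**2)
G(231, 189)/((98899/90047)) = (231 + 189 + 231**2)/((98899/90047)) = (231 + 189 + 53361)/((98899*(1/90047))) = 53781/(98899/90047) = 53781*(90047/98899) = 4842817707/98899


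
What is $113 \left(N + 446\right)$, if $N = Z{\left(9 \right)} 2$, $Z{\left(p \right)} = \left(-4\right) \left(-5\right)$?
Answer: $54918$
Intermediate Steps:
$Z{\left(p \right)} = 20$
$N = 40$ ($N = 20 \cdot 2 = 40$)
$113 \left(N + 446\right) = 113 \left(40 + 446\right) = 113 \cdot 486 = 54918$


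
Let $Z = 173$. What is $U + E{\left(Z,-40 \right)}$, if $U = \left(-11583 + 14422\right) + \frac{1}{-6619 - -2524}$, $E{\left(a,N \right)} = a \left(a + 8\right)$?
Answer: $\frac{139852439}{4095} \approx 34152.0$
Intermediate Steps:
$E{\left(a,N \right)} = a \left(8 + a\right)$
$U = \frac{11625704}{4095}$ ($U = 2839 + \frac{1}{-6619 + 2524} = 2839 + \frac{1}{-4095} = 2839 - \frac{1}{4095} = \frac{11625704}{4095} \approx 2839.0$)
$U + E{\left(Z,-40 \right)} = \frac{11625704}{4095} + 173 \left(8 + 173\right) = \frac{11625704}{4095} + 173 \cdot 181 = \frac{11625704}{4095} + 31313 = \frac{139852439}{4095}$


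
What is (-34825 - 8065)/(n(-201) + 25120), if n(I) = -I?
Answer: -42890/25321 ≈ -1.6939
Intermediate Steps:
(-34825 - 8065)/(n(-201) + 25120) = (-34825 - 8065)/(-1*(-201) + 25120) = -42890/(201 + 25120) = -42890/25321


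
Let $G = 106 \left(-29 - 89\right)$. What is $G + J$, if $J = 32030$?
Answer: $19522$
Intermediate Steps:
$G = -12508$ ($G = 106 \left(-118\right) = -12508$)
$G + J = -12508 + 32030 = 19522$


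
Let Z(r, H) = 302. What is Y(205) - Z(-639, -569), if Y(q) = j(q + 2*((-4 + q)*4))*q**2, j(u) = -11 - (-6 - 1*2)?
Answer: -126377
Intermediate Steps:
j(u) = -3 (j(u) = -11 - (-6 - 2) = -11 - 1*(-8) = -11 + 8 = -3)
Y(q) = -3*q**2
Y(205) - Z(-639, -569) = -3*205**2 - 1*302 = -3*42025 - 302 = -126075 - 302 = -126377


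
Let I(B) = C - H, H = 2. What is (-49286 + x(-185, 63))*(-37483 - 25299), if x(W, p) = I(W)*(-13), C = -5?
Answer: 3088560490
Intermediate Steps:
I(B) = -7 (I(B) = -5 - 1*2 = -5 - 2 = -7)
x(W, p) = 91 (x(W, p) = -7*(-13) = 91)
(-49286 + x(-185, 63))*(-37483 - 25299) = (-49286 + 91)*(-37483 - 25299) = -49195*(-62782) = 3088560490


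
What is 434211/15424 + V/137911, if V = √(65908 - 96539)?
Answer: 434211/15424 + I*√30631/137911 ≈ 28.152 + 0.0012691*I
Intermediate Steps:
V = I*√30631 (V = √(-30631) = I*√30631 ≈ 175.02*I)
434211/15424 + V/137911 = 434211/15424 + (I*√30631)/137911 = 434211*(1/15424) + (I*√30631)*(1/137911) = 434211/15424 + I*√30631/137911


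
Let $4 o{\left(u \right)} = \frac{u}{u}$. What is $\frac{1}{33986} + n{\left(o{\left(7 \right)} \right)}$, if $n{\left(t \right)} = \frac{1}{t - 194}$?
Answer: $- \frac{135169}{26339150} \approx -0.0051319$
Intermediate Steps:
$o{\left(u \right)} = \frac{1}{4}$ ($o{\left(u \right)} = \frac{u \frac{1}{u}}{4} = \frac{1}{4} \cdot 1 = \frac{1}{4}$)
$n{\left(t \right)} = \frac{1}{-194 + t}$
$\frac{1}{33986} + n{\left(o{\left(7 \right)} \right)} = \frac{1}{33986} + \frac{1}{-194 + \frac{1}{4}} = \frac{1}{33986} + \frac{1}{- \frac{775}{4}} = \frac{1}{33986} - \frac{4}{775} = - \frac{135169}{26339150}$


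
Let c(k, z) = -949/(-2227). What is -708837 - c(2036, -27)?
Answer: -1578580948/2227 ≈ -7.0884e+5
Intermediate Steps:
c(k, z) = 949/2227 (c(k, z) = -949*(-1/2227) = 949/2227)
-708837 - c(2036, -27) = -708837 - 1*949/2227 = -708837 - 949/2227 = -1578580948/2227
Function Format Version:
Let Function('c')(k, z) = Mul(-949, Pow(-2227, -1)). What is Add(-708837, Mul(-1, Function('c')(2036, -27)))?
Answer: Rational(-1578580948, 2227) ≈ -7.0884e+5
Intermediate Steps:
Function('c')(k, z) = Rational(949, 2227) (Function('c')(k, z) = Mul(-949, Rational(-1, 2227)) = Rational(949, 2227))
Add(-708837, Mul(-1, Function('c')(2036, -27))) = Add(-708837, Mul(-1, Rational(949, 2227))) = Add(-708837, Rational(-949, 2227)) = Rational(-1578580948, 2227)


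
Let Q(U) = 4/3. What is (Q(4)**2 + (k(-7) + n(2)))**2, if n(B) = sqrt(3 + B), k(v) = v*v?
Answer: 209254/81 + 914*sqrt(5)/9 ≈ 2810.5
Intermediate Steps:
Q(U) = 4/3 (Q(U) = 4*(1/3) = 4/3)
k(v) = v**2
(Q(4)**2 + (k(-7) + n(2)))**2 = ((4/3)**2 + ((-7)**2 + sqrt(3 + 2)))**2 = (16/9 + (49 + sqrt(5)))**2 = (457/9 + sqrt(5))**2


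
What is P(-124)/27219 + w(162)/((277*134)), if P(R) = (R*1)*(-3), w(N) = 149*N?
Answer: 111803353/168385807 ≈ 0.66397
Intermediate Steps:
P(R) = -3*R (P(R) = R*(-3) = -3*R)
P(-124)/27219 + w(162)/((277*134)) = -3*(-124)/27219 + (149*162)/((277*134)) = 372*(1/27219) + 24138/37118 = 124/9073 + 24138*(1/37118) = 124/9073 + 12069/18559 = 111803353/168385807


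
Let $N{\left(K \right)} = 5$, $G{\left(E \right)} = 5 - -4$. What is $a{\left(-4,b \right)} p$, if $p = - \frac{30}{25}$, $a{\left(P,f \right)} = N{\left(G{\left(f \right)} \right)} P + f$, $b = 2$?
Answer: $\frac{108}{5} \approx 21.6$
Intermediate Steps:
$G{\left(E \right)} = 9$ ($G{\left(E \right)} = 5 + 4 = 9$)
$a{\left(P,f \right)} = f + 5 P$ ($a{\left(P,f \right)} = 5 P + f = f + 5 P$)
$p = - \frac{6}{5}$ ($p = \left(-30\right) \frac{1}{25} = - \frac{6}{5} \approx -1.2$)
$a{\left(-4,b \right)} p = \left(2 + 5 \left(-4\right)\right) \left(- \frac{6}{5}\right) = \left(2 - 20\right) \left(- \frac{6}{5}\right) = \left(-18\right) \left(- \frac{6}{5}\right) = \frac{108}{5}$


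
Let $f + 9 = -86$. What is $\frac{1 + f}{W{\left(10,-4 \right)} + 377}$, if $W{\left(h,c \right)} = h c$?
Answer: $- \frac{94}{337} \approx -0.27893$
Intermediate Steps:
$f = -95$ ($f = -9 - 86 = -95$)
$W{\left(h,c \right)} = c h$
$\frac{1 + f}{W{\left(10,-4 \right)} + 377} = \frac{1 - 95}{\left(-4\right) 10 + 377} = - \frac{94}{-40 + 377} = - \frac{94}{337}$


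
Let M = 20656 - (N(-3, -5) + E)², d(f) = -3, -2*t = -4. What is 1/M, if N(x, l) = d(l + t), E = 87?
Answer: 1/13600 ≈ 7.3529e-5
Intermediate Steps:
t = 2 (t = -½*(-4) = 2)
N(x, l) = -3
M = 13600 (M = 20656 - (-3 + 87)² = 20656 - 1*84² = 20656 - 1*7056 = 20656 - 7056 = 13600)
1/M = 1/13600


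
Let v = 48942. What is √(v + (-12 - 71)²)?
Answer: √55831 ≈ 236.29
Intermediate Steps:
√(v + (-12 - 71)²) = √(48942 + (-12 - 71)²) = √(48942 + (-83)²) = √(48942 + 6889) = √55831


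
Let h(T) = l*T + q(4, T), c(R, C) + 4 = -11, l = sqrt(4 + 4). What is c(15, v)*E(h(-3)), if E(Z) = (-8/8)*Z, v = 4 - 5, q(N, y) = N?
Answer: 60 - 90*sqrt(2) ≈ -67.279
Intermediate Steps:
l = 2*sqrt(2) (l = sqrt(8) = 2*sqrt(2) ≈ 2.8284)
v = -1
c(R, C) = -15 (c(R, C) = -4 - 11 = -15)
h(T) = 4 + 2*T*sqrt(2) (h(T) = (2*sqrt(2))*T + 4 = 2*T*sqrt(2) + 4 = 4 + 2*T*sqrt(2))
E(Z) = -Z (E(Z) = (-8*1/8)*Z = -Z)
c(15, v)*E(h(-3)) = -(-15)*(4 + 2*(-3)*sqrt(2)) = -(-15)*(4 - 6*sqrt(2)) = -15*(-4 + 6*sqrt(2)) = 60 - 90*sqrt(2)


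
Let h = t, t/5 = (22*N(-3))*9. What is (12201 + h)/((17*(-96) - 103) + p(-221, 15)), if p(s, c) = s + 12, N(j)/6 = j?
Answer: 1873/648 ≈ 2.8904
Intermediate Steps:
N(j) = 6*j
p(s, c) = 12 + s
t = -17820 (t = 5*((22*(6*(-3)))*9) = 5*((22*(-18))*9) = 5*(-396*9) = 5*(-3564) = -17820)
h = -17820
(12201 + h)/((17*(-96) - 103) + p(-221, 15)) = (12201 - 17820)/((17*(-96) - 103) + (12 - 221)) = -5619/((-1632 - 103) - 209) = -5619/(-1735 - 209) = -5619/(-1944) = -5619*(-1/1944) = 1873/648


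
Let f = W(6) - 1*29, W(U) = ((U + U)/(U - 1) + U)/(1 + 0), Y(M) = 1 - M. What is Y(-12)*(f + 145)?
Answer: 8086/5 ≈ 1617.2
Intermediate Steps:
W(U) = U + 2*U/(-1 + U) (W(U) = ((2*U)/(-1 + U) + U)/1 = (2*U/(-1 + U) + U)*1 = (U + 2*U/(-1 + U))*1 = U + 2*U/(-1 + U))
f = -103/5 (f = 6*(1 + 6)/(-1 + 6) - 1*29 = 6*7/5 - 29 = 6*(⅕)*7 - 29 = 42/5 - 29 = -103/5 ≈ -20.600)
Y(-12)*(f + 145) = (1 - 1*(-12))*(-103/5 + 145) = (1 + 12)*(622/5) = 13*(622/5) = 8086/5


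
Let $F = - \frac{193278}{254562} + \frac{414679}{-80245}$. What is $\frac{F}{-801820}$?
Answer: $\frac{917205369}{124083635518150} \approx 7.3918 \cdot 10^{-6}$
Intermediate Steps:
$F = - \frac{1834410738}{309504965}$ ($F = \left(-193278\right) \frac{1}{254562} + 414679 \left(- \frac{1}{80245}\right) = - \frac{32213}{42427} - \frac{414679}{80245} = - \frac{1834410738}{309504965} \approx -5.9269$)
$\frac{F}{-801820} = - \frac{1834410738}{309504965 \left(-801820\right)} = \left(- \frac{1834410738}{309504965}\right) \left(- \frac{1}{801820}\right) = \frac{917205369}{124083635518150}$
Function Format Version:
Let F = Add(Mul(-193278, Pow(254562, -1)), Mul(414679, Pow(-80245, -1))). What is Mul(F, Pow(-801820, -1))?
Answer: Rational(917205369, 124083635518150) ≈ 7.3918e-6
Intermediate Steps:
F = Rational(-1834410738, 309504965) (F = Add(Mul(-193278, Rational(1, 254562)), Mul(414679, Rational(-1, 80245))) = Add(Rational(-32213, 42427), Rational(-414679, 80245)) = Rational(-1834410738, 309504965) ≈ -5.9269)
Mul(F, Pow(-801820, -1)) = Mul(Rational(-1834410738, 309504965), Pow(-801820, -1)) = Mul(Rational(-1834410738, 309504965), Rational(-1, 801820)) = Rational(917205369, 124083635518150)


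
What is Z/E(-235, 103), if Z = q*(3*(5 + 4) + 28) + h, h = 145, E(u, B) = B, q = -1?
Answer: 90/103 ≈ 0.87379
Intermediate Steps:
Z = 90 (Z = -(3*(5 + 4) + 28) + 145 = -(3*9 + 28) + 145 = -(27 + 28) + 145 = -1*55 + 145 = -55 + 145 = 90)
Z/E(-235, 103) = 90/103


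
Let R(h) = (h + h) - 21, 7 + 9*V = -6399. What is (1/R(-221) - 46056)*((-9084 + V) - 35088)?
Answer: 8613886415266/4167 ≈ 2.0672e+9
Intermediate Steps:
V = -6406/9 (V = -7/9 + (⅑)*(-6399) = -7/9 - 711 = -6406/9 ≈ -711.78)
R(h) = -21 + 2*h (R(h) = 2*h - 21 = -21 + 2*h)
(1/R(-221) - 46056)*((-9084 + V) - 35088) = (1/(-21 + 2*(-221)) - 46056)*((-9084 - 6406/9) - 35088) = (1/(-21 - 442) - 46056)*(-88162/9 - 35088) = (1/(-463) - 46056)*(-403954/9) = (-1/463 - 46056)*(-403954/9) = -21323929/463*(-403954/9) = 8613886415266/4167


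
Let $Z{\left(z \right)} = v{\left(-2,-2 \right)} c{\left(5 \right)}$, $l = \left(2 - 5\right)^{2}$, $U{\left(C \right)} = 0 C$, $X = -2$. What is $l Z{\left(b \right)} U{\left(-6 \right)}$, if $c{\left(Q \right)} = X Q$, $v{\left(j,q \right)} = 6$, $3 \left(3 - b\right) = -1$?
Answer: $0$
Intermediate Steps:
$b = \frac{10}{3}$ ($b = 3 - - \frac{1}{3} = 3 + \frac{1}{3} = \frac{10}{3} \approx 3.3333$)
$U{\left(C \right)} = 0$
$l = 9$ ($l = \left(-3\right)^{2} = 9$)
$c{\left(Q \right)} = - 2 Q$
$Z{\left(z \right)} = -60$ ($Z{\left(z \right)} = 6 \left(\left(-2\right) 5\right) = 6 \left(-10\right) = -60$)
$l Z{\left(b \right)} U{\left(-6 \right)} = 9 \left(-60\right) 0 = \left(-540\right) 0 = 0$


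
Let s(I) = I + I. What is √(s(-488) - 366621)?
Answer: I*√367597 ≈ 606.3*I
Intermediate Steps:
s(I) = 2*I
√(s(-488) - 366621) = √(2*(-488) - 366621) = √(-976 - 366621) = √(-367597) = I*√367597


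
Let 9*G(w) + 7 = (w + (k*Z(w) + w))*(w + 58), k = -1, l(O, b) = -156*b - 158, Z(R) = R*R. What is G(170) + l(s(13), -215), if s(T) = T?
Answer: -6211249/9 ≈ -6.9014e+5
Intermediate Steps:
Z(R) = R²
l(O, b) = -158 - 156*b
G(w) = -7/9 + (58 + w)*(-w² + 2*w)/9 (G(w) = -7/9 + ((w + (-w² + w))*(w + 58))/9 = -7/9 + ((w + (w - w²))*(58 + w))/9 = -7/9 + ((-w² + 2*w)*(58 + w))/9 = -7/9 + ((58 + w)*(-w² + 2*w))/9 = -7/9 + (58 + w)*(-w² + 2*w)/9)
G(170) + l(s(13), -215) = (-7/9 - 56/9*170² - ⅑*170³ + (116/9)*170) + (-158 - 156*(-215)) = (-7/9 - 56/9*28900 - ⅑*4913000 + 19720/9) + (-158 + 33540) = (-7/9 - 1618400/9 - 4913000/9 + 19720/9) + 33382 = -6511687/9 + 33382 = -6211249/9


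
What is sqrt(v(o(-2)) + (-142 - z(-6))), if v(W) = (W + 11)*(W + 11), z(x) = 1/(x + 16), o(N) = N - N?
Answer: I*sqrt(2110)/10 ≈ 4.5935*I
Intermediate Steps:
o(N) = 0
z(x) = 1/(16 + x)
v(W) = (11 + W)**2 (v(W) = (11 + W)*(11 + W) = (11 + W)**2)
sqrt(v(o(-2)) + (-142 - z(-6))) = sqrt((11 + 0)**2 + (-142 - 1/(16 - 6))) = sqrt(11**2 + (-142 - 1/10)) = sqrt(121 + (-142 - 1*1/10)) = sqrt(121 + (-142 - 1/10)) = sqrt(121 - 1421/10) = sqrt(-211/10) = I*sqrt(2110)/10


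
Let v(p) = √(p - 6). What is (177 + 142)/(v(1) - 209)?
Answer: -66671/43686 - 319*I*√5/43686 ≈ -1.5261 - 0.016328*I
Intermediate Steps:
v(p) = √(-6 + p)
(177 + 142)/(v(1) - 209) = (177 + 142)/(√(-6 + 1) - 209) = 319/(√(-5) - 209) = 319/(I*√5 - 209) = 319/(-209 + I*√5)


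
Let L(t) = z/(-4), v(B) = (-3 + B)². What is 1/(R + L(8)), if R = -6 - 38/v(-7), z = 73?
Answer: -100/2463 ≈ -0.040601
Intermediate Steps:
L(t) = -73/4 (L(t) = 73/(-4) = 73*(-¼) = -73/4)
R = -319/50 (R = -6 - 38/(-3 - 7)² = -6 - 38/(-10)² = -6 - 38/100 = -6 + (1/100)*(-38) = -6 - 19/50 = -319/50 ≈ -6.3800)
1/(R + L(8)) = 1/(-319/50 - 73/4) = 1/(-2463/100) = -100/2463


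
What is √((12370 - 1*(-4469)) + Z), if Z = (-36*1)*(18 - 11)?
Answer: 3*√1843 ≈ 128.79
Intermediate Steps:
Z = -252 (Z = -36*7 = -252)
√((12370 - 1*(-4469)) + Z) = √((12370 - 1*(-4469)) - 252) = √((12370 + 4469) - 252) = √(16839 - 252) = √16587 = 3*√1843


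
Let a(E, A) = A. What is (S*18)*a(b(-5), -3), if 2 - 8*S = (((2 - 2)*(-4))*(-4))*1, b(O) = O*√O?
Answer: -27/2 ≈ -13.500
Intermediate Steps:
b(O) = O^(3/2)
S = ¼ (S = ¼ - ((2 - 2)*(-4))*(-4)/8 = ¼ - (0*(-4))*(-4)/8 = ¼ - 0*(-4)/8 = ¼ - 0 = ¼ - ⅛*0 = ¼ + 0 = ¼ ≈ 0.25000)
(S*18)*a(b(-5), -3) = ((¼)*18)*(-3) = (9/2)*(-3) = -27/2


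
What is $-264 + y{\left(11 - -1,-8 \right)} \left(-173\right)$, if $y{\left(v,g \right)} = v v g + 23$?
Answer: $195053$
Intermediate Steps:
$y{\left(v,g \right)} = 23 + g v^{2}$ ($y{\left(v,g \right)} = v^{2} g + 23 = g v^{2} + 23 = 23 + g v^{2}$)
$-264 + y{\left(11 - -1,-8 \right)} \left(-173\right) = -264 + \left(23 - 8 \left(11 - -1\right)^{2}\right) \left(-173\right) = -264 + \left(23 - 8 \left(11 + 1\right)^{2}\right) \left(-173\right) = -264 + \left(23 - 8 \cdot 12^{2}\right) \left(-173\right) = -264 + \left(23 - 1152\right) \left(-173\right) = -264 - -195317 = -264 + 195317 = 195053$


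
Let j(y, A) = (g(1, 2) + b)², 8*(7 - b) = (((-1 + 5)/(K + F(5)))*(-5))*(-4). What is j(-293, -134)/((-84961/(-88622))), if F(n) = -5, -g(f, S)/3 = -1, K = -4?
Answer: 886220000/6881841 ≈ 128.78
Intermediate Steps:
g(f, S) = 3 (g(f, S) = -3*(-1) = 3)
b = 73/9 (b = 7 - ((-1 + 5)/(-4 - 5))*(-5)*(-4)/8 = 7 - (4/(-9))*(-5)*(-4)/8 = 7 - (4*(-⅑))*(-5)*(-4)/8 = 7 - (-4/9*(-5))*(-4)/8 = 7 - 5*(-4)/18 = 7 - ⅛*(-80/9) = 7 + 10/9 = 73/9 ≈ 8.1111)
j(y, A) = 10000/81 (j(y, A) = (3 + 73/9)² = (100/9)² = 10000/81)
j(-293, -134)/((-84961/(-88622))) = 10000/(81*((-84961/(-88622)))) = 10000/(81*((-84961*(-1/88622)))) = 10000/(81*(84961/88622)) = (10000/81)*(88622/84961) = 886220000/6881841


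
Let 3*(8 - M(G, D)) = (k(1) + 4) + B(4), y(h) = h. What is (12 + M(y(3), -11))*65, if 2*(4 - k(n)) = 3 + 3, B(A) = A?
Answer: 1105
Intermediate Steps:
k(n) = 1 (k(n) = 4 - (3 + 3)/2 = 4 - 1/2*6 = 4 - 3 = 1)
M(G, D) = 5 (M(G, D) = 8 - ((1 + 4) + 4)/3 = 8 - (5 + 4)/3 = 8 - 1/3*9 = 8 - 3 = 5)
(12 + M(y(3), -11))*65 = (12 + 5)*65 = 17*65 = 1105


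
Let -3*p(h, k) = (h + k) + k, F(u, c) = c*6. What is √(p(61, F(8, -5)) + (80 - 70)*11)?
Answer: √987/3 ≈ 10.472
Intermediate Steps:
F(u, c) = 6*c
p(h, k) = -2*k/3 - h/3 (p(h, k) = -((h + k) + k)/3 = -(h + 2*k)/3 = -2*k/3 - h/3)
√(p(61, F(8, -5)) + (80 - 70)*11) = √((-4*(-5) - ⅓*61) + (80 - 70)*11) = √((-⅔*(-30) - 61/3) + 10*11) = √((20 - 61/3) + 110) = √(-⅓ + 110) = √(329/3) = √987/3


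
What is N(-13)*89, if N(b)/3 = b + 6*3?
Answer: 1335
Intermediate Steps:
N(b) = 54 + 3*b (N(b) = 3*(b + 6*3) = 3*(b + 18) = 3*(18 + b) = 54 + 3*b)
N(-13)*89 = (54 + 3*(-13))*89 = (54 - 39)*89 = 15*89 = 1335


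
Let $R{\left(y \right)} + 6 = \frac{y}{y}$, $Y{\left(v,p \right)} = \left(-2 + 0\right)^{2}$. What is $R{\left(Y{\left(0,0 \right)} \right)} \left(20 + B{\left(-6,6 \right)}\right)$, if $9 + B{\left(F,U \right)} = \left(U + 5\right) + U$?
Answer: $-140$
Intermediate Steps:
$B{\left(F,U \right)} = -4 + 2 U$ ($B{\left(F,U \right)} = -9 + \left(\left(U + 5\right) + U\right) = -9 + \left(\left(5 + U\right) + U\right) = -9 + \left(5 + 2 U\right) = -4 + 2 U$)
$Y{\left(v,p \right)} = 4$ ($Y{\left(v,p \right)} = \left(-2\right)^{2} = 4$)
$R{\left(y \right)} = -5$ ($R{\left(y \right)} = -6 + \frac{y}{y} = -6 + 1 = -5$)
$R{\left(Y{\left(0,0 \right)} \right)} \left(20 + B{\left(-6,6 \right)}\right) = - 5 \left(20 + \left(-4 + 2 \cdot 6\right)\right) = - 5 \left(20 + \left(-4 + 12\right)\right) = - 5 \left(20 + 8\right) = \left(-5\right) 28 = -140$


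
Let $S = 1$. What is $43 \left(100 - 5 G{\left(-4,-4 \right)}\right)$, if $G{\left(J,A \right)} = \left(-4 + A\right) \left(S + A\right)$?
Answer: $-860$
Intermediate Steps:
$G{\left(J,A \right)} = \left(1 + A\right) \left(-4 + A\right)$ ($G{\left(J,A \right)} = \left(-4 + A\right) \left(1 + A\right) = \left(1 + A\right) \left(-4 + A\right)$)
$43 \left(100 - 5 G{\left(-4,-4 \right)}\right) = 43 \left(100 - 5 \left(-4 + \left(-4\right)^{2} - -12\right)\right) = 43 \left(100 - 5 \left(-4 + 16 + 12\right)\right) = 43 \left(100 - 120\right) = 43 \left(-20\right) = -860$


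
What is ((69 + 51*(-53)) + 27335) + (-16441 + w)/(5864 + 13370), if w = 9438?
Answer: 475092031/19234 ≈ 24701.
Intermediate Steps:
((69 + 51*(-53)) + 27335) + (-16441 + w)/(5864 + 13370) = ((69 + 51*(-53)) + 27335) + (-16441 + 9438)/(5864 + 13370) = ((69 - 2703) + 27335) - 7003/19234 = (-2634 + 27335) - 7003*1/19234 = 24701 - 7003/19234 = 475092031/19234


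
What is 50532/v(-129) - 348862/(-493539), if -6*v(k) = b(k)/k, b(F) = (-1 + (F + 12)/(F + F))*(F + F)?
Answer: 6434410685498/23196333 ≈ 2.7739e+5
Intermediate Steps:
b(F) = 2*F*(-1 + (12 + F)/(2*F)) (b(F) = (-1 + (12 + F)/((2*F)))*(2*F) = (-1 + (12 + F)*(1/(2*F)))*(2*F) = (-1 + (12 + F)/(2*F))*(2*F) = 2*F*(-1 + (12 + F)/(2*F)))
v(k) = -(12 - k)/(6*k)
50532/v(-129) - 348862/(-493539) = 50532/(((⅙)*(-12 - 129)/(-129))) - 348862/(-493539) = 50532/(((⅙)*(-1/129)*(-141))) - 348862*(-1/493539) = 50532/(47/258) + 348862/493539 = 50532*(258/47) + 348862/493539 = 13037256/47 + 348862/493539 = 6434410685498/23196333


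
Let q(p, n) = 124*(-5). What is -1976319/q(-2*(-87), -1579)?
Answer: 1976319/620 ≈ 3187.6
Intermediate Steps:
q(p, n) = -620
-1976319/q(-2*(-87), -1579) = -1976319/(-620) = -1976319*(-1/620) = 1976319/620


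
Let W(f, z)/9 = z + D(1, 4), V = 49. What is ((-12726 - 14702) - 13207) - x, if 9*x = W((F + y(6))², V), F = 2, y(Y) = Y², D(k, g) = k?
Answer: -40685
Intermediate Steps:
W(f, z) = 9 + 9*z (W(f, z) = 9*(z + 1) = 9*(1 + z) = 9 + 9*z)
x = 50 (x = (9 + 9*49)/9 = (9 + 441)/9 = (⅑)*450 = 50)
((-12726 - 14702) - 13207) - x = ((-12726 - 14702) - 13207) - 1*50 = (-27428 - 13207) - 50 = -40635 - 50 = -40685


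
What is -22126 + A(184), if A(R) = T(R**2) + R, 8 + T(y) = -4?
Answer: -21954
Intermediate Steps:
T(y) = -12 (T(y) = -8 - 4 = -12)
A(R) = -12 + R
-22126 + A(184) = -22126 + (-12 + 184) = -22126 + 172 = -21954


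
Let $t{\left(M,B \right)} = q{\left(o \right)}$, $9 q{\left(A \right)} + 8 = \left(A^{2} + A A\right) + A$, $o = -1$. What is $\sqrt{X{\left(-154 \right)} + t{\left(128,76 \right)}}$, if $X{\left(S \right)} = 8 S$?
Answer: $\frac{i \sqrt{11095}}{3} \approx 35.111 i$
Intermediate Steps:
$q{\left(A \right)} = - \frac{8}{9} + \frac{A}{9} + \frac{2 A^{2}}{9}$ ($q{\left(A \right)} = - \frac{8}{9} + \frac{\left(A^{2} + A A\right) + A}{9} = - \frac{8}{9} + \frac{\left(A^{2} + A^{2}\right) + A}{9} = - \frac{8}{9} + \frac{2 A^{2} + A}{9} = - \frac{8}{9} + \frac{A + 2 A^{2}}{9} = - \frac{8}{9} + \left(\frac{A}{9} + \frac{2 A^{2}}{9}\right) = - \frac{8}{9} + \frac{A}{9} + \frac{2 A^{2}}{9}$)
$t{\left(M,B \right)} = - \frac{7}{9}$ ($t{\left(M,B \right)} = - \frac{8}{9} + \frac{1}{9} \left(-1\right) + \frac{2 \left(-1\right)^{2}}{9} = - \frac{8}{9} - \frac{1}{9} + \frac{2}{9} \cdot 1 = - \frac{8}{9} - \frac{1}{9} + \frac{2}{9} = - \frac{7}{9}$)
$\sqrt{X{\left(-154 \right)} + t{\left(128,76 \right)}} = \sqrt{8 \left(-154\right) - \frac{7}{9}} = \sqrt{-1232 - \frac{7}{9}} = \sqrt{- \frac{11095}{9}} = \frac{i \sqrt{11095}}{3}$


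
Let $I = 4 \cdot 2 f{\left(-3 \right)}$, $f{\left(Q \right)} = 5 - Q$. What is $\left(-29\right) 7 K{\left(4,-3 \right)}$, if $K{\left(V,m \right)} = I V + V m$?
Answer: $-49532$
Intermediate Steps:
$I = 64$ ($I = 4 \cdot 2 \left(5 - -3\right) = 8 \left(5 + 3\right) = 8 \cdot 8 = 64$)
$K{\left(V,m \right)} = 64 V + V m$
$\left(-29\right) 7 K{\left(4,-3 \right)} = \left(-29\right) 7 \cdot 4 \left(64 - 3\right) = - 203 \cdot 4 \cdot 61 = \left(-203\right) 244 = -49532$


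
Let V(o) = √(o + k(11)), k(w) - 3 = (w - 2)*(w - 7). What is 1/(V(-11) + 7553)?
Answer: 1079/8149683 - 2*√7/57047781 ≈ 0.00013231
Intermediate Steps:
k(w) = 3 + (-7 + w)*(-2 + w) (k(w) = 3 + (w - 2)*(w - 7) = 3 + (-2 + w)*(-7 + w) = 3 + (-7 + w)*(-2 + w))
V(o) = √(39 + o) (V(o) = √(o + (17 + 11² - 9*11)) = √(o + (17 + 121 - 99)) = √(o + 39) = √(39 + o))
1/(V(-11) + 7553) = 1/(√(39 - 11) + 7553) = 1/(√28 + 7553) = 1/(2*√7 + 7553) = 1/(7553 + 2*√7)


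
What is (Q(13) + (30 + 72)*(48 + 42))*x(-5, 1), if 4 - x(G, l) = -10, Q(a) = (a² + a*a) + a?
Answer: 133434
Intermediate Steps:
Q(a) = a + 2*a² (Q(a) = (a² + a²) + a = 2*a² + a = a + 2*a²)
x(G, l) = 14 (x(G, l) = 4 - 1*(-10) = 4 + 10 = 14)
(Q(13) + (30 + 72)*(48 + 42))*x(-5, 1) = (13*(1 + 2*13) + (30 + 72)*(48 + 42))*14 = (13*(1 + 26) + 102*90)*14 = (13*27 + 9180)*14 = (351 + 9180)*14 = 9531*14 = 133434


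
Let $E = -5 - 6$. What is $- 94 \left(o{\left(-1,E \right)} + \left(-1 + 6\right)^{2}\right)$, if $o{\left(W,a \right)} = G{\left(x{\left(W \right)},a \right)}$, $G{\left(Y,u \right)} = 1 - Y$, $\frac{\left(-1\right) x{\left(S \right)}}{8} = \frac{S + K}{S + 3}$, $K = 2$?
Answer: $-2820$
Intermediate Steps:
$x{\left(S \right)} = - \frac{8 \left(2 + S\right)}{3 + S}$ ($x{\left(S \right)} = - 8 \frac{S + 2}{S + 3} = - 8 \frac{2 + S}{3 + S} = - \frac{8 \left(2 + S\right)}{3 + S}$)
$E = -11$ ($E = -5 - 6 = -11$)
$o{\left(W,a \right)} = 1 - \frac{8 \left(-2 - W\right)}{3 + W}$
$- 94 \left(o{\left(-1,E \right)} + \left(-1 + 6\right)^{2}\right) = - 94 \left(\frac{19 + 9 \left(-1\right)}{3 - 1} + \left(-1 + 6\right)^{2}\right) = - 94 \left(\frac{19 - 9}{2} + 5^{2}\right) = - 94 \left(\frac{1}{2} \cdot 10 + 25\right) = - 94 \left(5 + 25\right) = \left(-94\right) 30 = -2820$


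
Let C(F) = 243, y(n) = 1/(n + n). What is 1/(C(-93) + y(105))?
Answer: 210/51031 ≈ 0.0041151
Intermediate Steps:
y(n) = 1/(2*n)
1/(C(-93) + y(105)) = 1/(243 + (1/2)/105) = 1/(243 + (1/2)*(1/105)) = 1/(243 + 1/210) = 1/(51031/210) = 210/51031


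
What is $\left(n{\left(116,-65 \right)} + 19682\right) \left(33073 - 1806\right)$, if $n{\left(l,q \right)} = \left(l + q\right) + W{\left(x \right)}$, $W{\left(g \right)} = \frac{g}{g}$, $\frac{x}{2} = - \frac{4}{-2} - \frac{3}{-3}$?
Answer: $617022978$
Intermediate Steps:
$x = 6$ ($x = 2 \left(- \frac{4}{-2} - \frac{3}{-3}\right) = 2 \left(\left(-4\right) \left(- \frac{1}{2}\right) - -1\right) = 2 \left(2 + 1\right) = 2 \cdot 3 = 6$)
$W{\left(g \right)} = 1$
$n{\left(l,q \right)} = 1 + l + q$ ($n{\left(l,q \right)} = \left(l + q\right) + 1 = 1 + l + q$)
$\left(n{\left(116,-65 \right)} + 19682\right) \left(33073 - 1806\right) = \left(\left(1 + 116 - 65\right) + 19682\right) \left(33073 - 1806\right) = \left(52 + 19682\right) 31267 = 19734 \cdot 31267 = 617022978$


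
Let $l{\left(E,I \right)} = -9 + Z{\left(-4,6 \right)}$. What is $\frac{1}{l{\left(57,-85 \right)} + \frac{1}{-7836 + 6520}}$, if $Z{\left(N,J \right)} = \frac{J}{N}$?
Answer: $- \frac{1316}{13819} \approx -0.095231$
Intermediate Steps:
$l{\left(E,I \right)} = - \frac{21}{2}$ ($l{\left(E,I \right)} = -9 + \frac{6}{-4} = -9 + 6 \left(- \frac{1}{4}\right) = -9 - \frac{3}{2} = - \frac{21}{2}$)
$\frac{1}{l{\left(57,-85 \right)} + \frac{1}{-7836 + 6520}} = \frac{1}{- \frac{21}{2} + \frac{1}{-7836 + 6520}} = \frac{1}{- \frac{21}{2} + \frac{1}{-1316}} = \frac{1}{- \frac{21}{2} - \frac{1}{1316}} = \frac{1}{- \frac{13819}{1316}} = - \frac{1316}{13819}$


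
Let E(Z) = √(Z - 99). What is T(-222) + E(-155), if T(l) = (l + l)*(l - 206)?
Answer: 190032 + I*√254 ≈ 1.9003e+5 + 15.937*I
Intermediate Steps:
T(l) = 2*l*(-206 + l) (T(l) = (2*l)*(-206 + l) = 2*l*(-206 + l))
E(Z) = √(-99 + Z)
T(-222) + E(-155) = 2*(-222)*(-206 - 222) + √(-99 - 155) = 2*(-222)*(-428) + √(-254) = 190032 + I*√254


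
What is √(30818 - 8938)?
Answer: 2*√5470 ≈ 147.92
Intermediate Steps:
√(30818 - 8938) = √21880 = 2*√5470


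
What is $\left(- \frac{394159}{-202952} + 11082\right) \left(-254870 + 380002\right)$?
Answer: $\frac{70371365740109}{50738} \approx 1.387 \cdot 10^{9}$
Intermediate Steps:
$\left(- \frac{394159}{-202952} + 11082\right) \left(-254870 + 380002\right) = \left(\left(-394159\right) \left(- \frac{1}{202952}\right) + 11082\right) 125132 = \left(\frac{394159}{202952} + 11082\right) 125132 = \frac{2249508223}{202952} \cdot 125132 = \frac{70371365740109}{50738}$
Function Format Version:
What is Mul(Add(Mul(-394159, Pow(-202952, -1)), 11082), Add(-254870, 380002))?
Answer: Rational(70371365740109, 50738) ≈ 1.3870e+9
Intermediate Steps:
Mul(Add(Mul(-394159, Pow(-202952, -1)), 11082), Add(-254870, 380002)) = Mul(Add(Mul(-394159, Rational(-1, 202952)), 11082), 125132) = Mul(Add(Rational(394159, 202952), 11082), 125132) = Mul(Rational(2249508223, 202952), 125132) = Rational(70371365740109, 50738)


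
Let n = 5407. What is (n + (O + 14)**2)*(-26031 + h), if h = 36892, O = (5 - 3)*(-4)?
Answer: 59116423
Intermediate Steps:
O = -8 (O = 2*(-4) = -8)
(n + (O + 14)**2)*(-26031 + h) = (5407 + (-8 + 14)**2)*(-26031 + 36892) = (5407 + 6**2)*10861 = (5407 + 36)*10861 = 5443*10861 = 59116423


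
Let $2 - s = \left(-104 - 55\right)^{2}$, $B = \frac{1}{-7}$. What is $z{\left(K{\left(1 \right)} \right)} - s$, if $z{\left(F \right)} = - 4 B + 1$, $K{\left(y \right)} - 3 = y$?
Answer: $\frac{176964}{7} \approx 25281.0$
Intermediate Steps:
$K{\left(y \right)} = 3 + y$
$B = - \frac{1}{7} \approx -0.14286$
$s = -25279$ ($s = 2 - \left(-104 - 55\right)^{2} = 2 - \left(-159\right)^{2} = 2 - 25281 = -25279$)
$z{\left(F \right)} = \frac{11}{7}$ ($z{\left(F \right)} = \left(-4\right) \left(- \frac{1}{7}\right) + 1 = \frac{4}{7} + 1 = \frac{11}{7}$)
$z{\left(K{\left(1 \right)} \right)} - s = \frac{11}{7} - -25279 = \frac{11}{7} + 25279 = \frac{176964}{7}$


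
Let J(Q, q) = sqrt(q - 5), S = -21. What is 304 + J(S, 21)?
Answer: 308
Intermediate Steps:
J(Q, q) = sqrt(-5 + q)
304 + J(S, 21) = 304 + sqrt(-5 + 21) = 304 + sqrt(16) = 304 + 4 = 308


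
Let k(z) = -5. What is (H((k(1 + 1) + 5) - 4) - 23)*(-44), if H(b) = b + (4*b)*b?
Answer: -1628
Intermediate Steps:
H(b) = b + 4*b²
(H((k(1 + 1) + 5) - 4) - 23)*(-44) = (((-5 + 5) - 4)*(1 + 4*((-5 + 5) - 4)) - 23)*(-44) = ((0 - 4)*(1 + 4*(0 - 4)) - 23)*(-44) = (-4*(1 + 4*(-4)) - 23)*(-44) = (-4*(1 - 16) - 23)*(-44) = (-4*(-15) - 23)*(-44) = (60 - 23)*(-44) = 37*(-44) = -1628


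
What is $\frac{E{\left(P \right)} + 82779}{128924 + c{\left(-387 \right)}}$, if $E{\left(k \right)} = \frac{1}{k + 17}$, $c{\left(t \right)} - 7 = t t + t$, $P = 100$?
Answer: $\frac{1383592}{4651803} \approx 0.29743$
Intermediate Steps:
$c{\left(t \right)} = 7 + t + t^{2}$ ($c{\left(t \right)} = 7 + \left(t t + t\right) = 7 + \left(t^{2} + t\right) = 7 + \left(t + t^{2}\right) = 7 + t + t^{2}$)
$E{\left(k \right)} = \frac{1}{17 + k}$
$\frac{E{\left(P \right)} + 82779}{128924 + c{\left(-387 \right)}} = \frac{\frac{1}{17 + 100} + 82779}{128924 + \left(7 - 387 + \left(-387\right)^{2}\right)} = \frac{\frac{1}{117} + 82779}{128924 + \left(7 - 387 + 149769\right)} = \frac{\frac{1}{117} + 82779}{128924 + 149389} = \frac{9685144}{117 \cdot 278313} = \frac{9685144}{117} \cdot \frac{1}{278313} = \frac{1383592}{4651803}$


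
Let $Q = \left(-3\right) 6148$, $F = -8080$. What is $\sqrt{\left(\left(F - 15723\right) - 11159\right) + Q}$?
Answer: $3 i \sqrt{5934} \approx 231.1 i$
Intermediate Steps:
$Q = -18444$
$\sqrt{\left(\left(F - 15723\right) - 11159\right) + Q} = \sqrt{\left(\left(-8080 - 15723\right) - 11159\right) - 18444} = \sqrt{\left(-23803 - 11159\right) - 18444} = \sqrt{-34962 - 18444} = \sqrt{-53406} = 3 i \sqrt{5934}$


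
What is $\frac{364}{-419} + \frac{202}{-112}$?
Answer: $- \frac{62703}{23464} \approx -2.6723$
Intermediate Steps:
$\frac{364}{-419} + \frac{202}{-112} = 364 \left(- \frac{1}{419}\right) + 202 \left(- \frac{1}{112}\right) = - \frac{364}{419} - \frac{101}{56} = - \frac{62703}{23464}$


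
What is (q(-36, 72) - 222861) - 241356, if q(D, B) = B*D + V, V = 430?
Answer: -466379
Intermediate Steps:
q(D, B) = 430 + B*D (q(D, B) = B*D + 430 = 430 + B*D)
(q(-36, 72) - 222861) - 241356 = ((430 + 72*(-36)) - 222861) - 241356 = ((430 - 2592) - 222861) - 241356 = (-2162 - 222861) - 241356 = -225023 - 241356 = -466379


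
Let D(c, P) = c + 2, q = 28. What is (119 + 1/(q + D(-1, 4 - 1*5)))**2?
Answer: 11916304/841 ≈ 14169.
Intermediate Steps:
D(c, P) = 2 + c
(119 + 1/(q + D(-1, 4 - 1*5)))**2 = (119 + 1/(28 + (2 - 1)))**2 = (119 + 1/(28 + 1))**2 = (119 + 1/29)**2 = (3452/29)**2 = 11916304/841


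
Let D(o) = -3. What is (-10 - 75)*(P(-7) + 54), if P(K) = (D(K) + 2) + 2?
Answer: -4675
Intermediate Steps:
P(K) = 1 (P(K) = (-3 + 2) + 2 = -1 + 2 = 1)
(-10 - 75)*(P(-7) + 54) = (-10 - 75)*(1 + 54) = -85*55 = -4675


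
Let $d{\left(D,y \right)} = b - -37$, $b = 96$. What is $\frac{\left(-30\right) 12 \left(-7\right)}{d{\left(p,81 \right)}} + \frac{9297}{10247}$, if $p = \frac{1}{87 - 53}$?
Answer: $\frac{3865563}{194693} \approx 19.855$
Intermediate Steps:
$p = \frac{1}{34} \approx 0.029412$
$d{\left(D,y \right)} = 133$ ($d{\left(D,y \right)} = 96 - -37 = 96 + 37 = 133$)
$\frac{\left(-30\right) 12 \left(-7\right)}{d{\left(p,81 \right)}} + \frac{9297}{10247} = \frac{\left(-30\right) 12 \left(-7\right)}{133} + \frac{9297}{10247} = \left(-360\right) \left(-7\right) \frac{1}{133} + 9297 \cdot \frac{1}{10247} = 2520 \cdot \frac{1}{133} + \frac{9297}{10247} = \frac{360}{19} + \frac{9297}{10247} = \frac{3865563}{194693}$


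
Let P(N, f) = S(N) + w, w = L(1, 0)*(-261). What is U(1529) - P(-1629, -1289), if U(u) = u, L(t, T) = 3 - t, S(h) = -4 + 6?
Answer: 2049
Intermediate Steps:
S(h) = 2
w = -522 (w = (3 - 1*1)*(-261) = (3 - 1)*(-261) = 2*(-261) = -522)
P(N, f) = -520 (P(N, f) = 2 - 522 = -520)
U(1529) - P(-1629, -1289) = 1529 - 1*(-520) = 1529 + 520 = 2049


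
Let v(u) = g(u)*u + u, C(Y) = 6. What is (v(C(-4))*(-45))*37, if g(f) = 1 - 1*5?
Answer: 29970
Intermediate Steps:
g(f) = -4 (g(f) = 1 - 5 = -4)
v(u) = -3*u (v(u) = -4*u + u = -3*u)
(v(C(-4))*(-45))*37 = (-3*6*(-45))*37 = -18*(-45)*37 = 810*37 = 29970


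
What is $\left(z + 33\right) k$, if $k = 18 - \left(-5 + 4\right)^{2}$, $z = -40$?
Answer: $-119$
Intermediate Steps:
$k = 17$ ($k = 18 - \left(-1\right)^{2} = 18 - 1 = 17$)
$\left(z + 33\right) k = \left(-40 + 33\right) 17 = \left(-7\right) 17 = -119$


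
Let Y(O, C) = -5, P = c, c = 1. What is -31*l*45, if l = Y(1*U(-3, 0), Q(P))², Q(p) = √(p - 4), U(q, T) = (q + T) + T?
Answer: -34875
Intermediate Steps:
U(q, T) = q + 2*T (U(q, T) = (T + q) + T = q + 2*T)
P = 1
Q(p) = √(-4 + p)
l = 25 (l = (-5)² = 25)
-31*l*45 = -31*25*45 = -775*45 = -34875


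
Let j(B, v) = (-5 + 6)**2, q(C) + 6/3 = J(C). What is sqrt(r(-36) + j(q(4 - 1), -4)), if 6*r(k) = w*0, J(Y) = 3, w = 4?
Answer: 1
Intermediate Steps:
q(C) = 1 (q(C) = -2 + 3 = 1)
r(k) = 0 (r(k) = (4*0)/6 = (1/6)*0 = 0)
j(B, v) = 1 (j(B, v) = 1**2 = 1)
sqrt(r(-36) + j(q(4 - 1), -4)) = sqrt(0 + 1) = sqrt(1) = 1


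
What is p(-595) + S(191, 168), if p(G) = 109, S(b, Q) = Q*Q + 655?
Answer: 28988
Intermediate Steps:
S(b, Q) = 655 + Q² (S(b, Q) = Q² + 655 = 655 + Q²)
p(-595) + S(191, 168) = 109 + (655 + 168²) = 109 + (655 + 28224) = 109 + 28879 = 28988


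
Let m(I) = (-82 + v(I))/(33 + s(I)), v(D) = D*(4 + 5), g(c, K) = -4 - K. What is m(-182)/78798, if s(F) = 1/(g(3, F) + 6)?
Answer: -6880/10403049 ≈ -0.00066134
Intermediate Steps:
v(D) = 9*D (v(D) = D*9 = 9*D)
s(F) = 1/(2 - F) (s(F) = 1/((-4 - F) + 6) = 1/(2 - F))
m(I) = (-82 + 9*I)/(33 - 1/(-2 + I))
m(-182)/78798 = ((-82 + 9*(-182))*(-2 - 182)/(-67 + 33*(-182)))/78798 = ((-82 - 1638)*(-184)/(-67 - 6006))*(1/78798) = (-1720*(-184)/(-6073))*(1/78798) = -1/6073*(-1720)*(-184)*(1/78798) = -316480/6073*1/78798 = -6880/10403049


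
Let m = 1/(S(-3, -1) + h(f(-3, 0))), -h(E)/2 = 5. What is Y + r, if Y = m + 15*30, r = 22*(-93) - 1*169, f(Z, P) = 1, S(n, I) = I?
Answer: -19416/11 ≈ -1765.1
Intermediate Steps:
h(E) = -10 (h(E) = -2*5 = -10)
r = -2215 (r = -2046 - 169 = -2215)
m = -1/11 (m = 1/(-1 - 10) = 1/(-11) = -1/11 ≈ -0.090909)
Y = 4949/11 (Y = -1/11 + 15*30 = -1/11 + 450 = 4949/11 ≈ 449.91)
Y + r = 4949/11 - 2215 = -19416/11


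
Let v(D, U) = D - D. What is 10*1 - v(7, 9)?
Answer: 10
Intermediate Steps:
v(D, U) = 0
10*1 - v(7, 9) = 10*1 - 1*0 = 10 + 0 = 10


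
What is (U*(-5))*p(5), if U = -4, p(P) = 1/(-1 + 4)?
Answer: 20/3 ≈ 6.6667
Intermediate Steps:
p(P) = ⅓ (p(P) = 1/3 = ⅓)
(U*(-5))*p(5) = -4*(-5)*(⅓) = 20*(⅓) = 20/3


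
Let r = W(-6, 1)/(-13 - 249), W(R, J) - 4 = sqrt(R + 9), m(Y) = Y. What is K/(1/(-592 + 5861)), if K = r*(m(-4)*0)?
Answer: 0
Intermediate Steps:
W(R, J) = 4 + sqrt(9 + R) (W(R, J) = 4 + sqrt(R + 9) = 4 + sqrt(9 + R))
r = -2/131 - sqrt(3)/262 (r = (4 + sqrt(9 - 6))/(-13 - 249) = (4 + sqrt(3))/(-262) = (4 + sqrt(3))*(-1/262) = -2/131 - sqrt(3)/262 ≈ -0.021878)
K = 0 (K = (-2/131 - sqrt(3)/262)*(-4*0) = (-2/131 - sqrt(3)/262)*0 = 0)
K/(1/(-592 + 5861)) = 0/(1/(-592 + 5861)) = 0/(1/5269) = 0*5269 = 0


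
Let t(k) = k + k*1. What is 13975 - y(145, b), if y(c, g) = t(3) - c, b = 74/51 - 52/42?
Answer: 14114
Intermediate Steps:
b = 76/357 (b = 74*(1/51) - 52*1/42 = 74/51 - 26/21 = 76/357 ≈ 0.21289)
t(k) = 2*k (t(k) = k + k = 2*k)
y(c, g) = 6 - c (y(c, g) = 2*3 - c = 6 - c)
13975 - y(145, b) = 13975 - (6 - 1*145) = 13975 - (6 - 145) = 13975 - 1*(-139) = 13975 + 139 = 14114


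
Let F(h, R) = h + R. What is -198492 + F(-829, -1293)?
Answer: -200614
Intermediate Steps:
F(h, R) = R + h
-198492 + F(-829, -1293) = -198492 + (-1293 - 829) = -198492 - 2122 = -200614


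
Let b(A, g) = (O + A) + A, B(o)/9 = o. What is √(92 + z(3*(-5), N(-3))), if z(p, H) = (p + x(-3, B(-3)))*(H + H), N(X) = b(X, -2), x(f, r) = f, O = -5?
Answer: 2*√122 ≈ 22.091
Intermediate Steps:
B(o) = 9*o
b(A, g) = -5 + 2*A (b(A, g) = (-5 + A) + A = -5 + 2*A)
N(X) = -5 + 2*X
z(p, H) = 2*H*(-3 + p) (z(p, H) = (p - 3)*(H + H) = (-3 + p)*(2*H) = 2*H*(-3 + p))
√(92 + z(3*(-5), N(-3))) = √(92 + 2*(-5 + 2*(-3))*(-3 + 3*(-5))) = √(92 + 2*(-5 - 6)*(-3 - 15)) = √(92 + 2*(-11)*(-18)) = √(92 + 396) = √488 = 2*√122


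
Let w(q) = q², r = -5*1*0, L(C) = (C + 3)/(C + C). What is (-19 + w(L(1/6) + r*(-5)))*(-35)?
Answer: -9975/4 ≈ -2493.8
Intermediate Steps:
L(C) = (3 + C)/(2*C) (L(C) = (3 + C)/((2*C)) = (3 + C)*(1/(2*C)) = (3 + C)/(2*C))
r = 0 (r = -5*0 = 0)
(-19 + w(L(1/6) + r*(-5)))*(-35) = (-19 + ((3 + 1/6)/(2*(1/6)) + 0*(-5))²)*(-35) = (-19 + ((3 + ⅙)/(2*(⅙)) + 0)²)*(-35) = (-19 + ((½)*6*(19/6) + 0)²)*(-35) = (-19 + (19/2 + 0)²)*(-35) = (-19 + (19/2)²)*(-35) = (-19 + 361/4)*(-35) = (285/4)*(-35) = -9975/4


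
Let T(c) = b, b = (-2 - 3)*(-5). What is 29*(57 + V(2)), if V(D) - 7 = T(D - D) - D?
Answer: 2523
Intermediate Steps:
b = 25 (b = -5*(-5) = 25)
T(c) = 25
V(D) = 32 - D (V(D) = 7 + (25 - D) = 32 - D)
29*(57 + V(2)) = 29*(57 + (32 - 1*2)) = 29*(57 + (32 - 2)) = 29*(57 + 30) = 29*87 = 2523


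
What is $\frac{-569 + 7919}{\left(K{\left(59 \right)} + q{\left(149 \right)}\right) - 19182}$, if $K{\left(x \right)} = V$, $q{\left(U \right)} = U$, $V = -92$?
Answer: $- \frac{98}{255} \approx -0.38431$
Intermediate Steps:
$K{\left(x \right)} = -92$
$\frac{-569 + 7919}{\left(K{\left(59 \right)} + q{\left(149 \right)}\right) - 19182} = \frac{-569 + 7919}{\left(-92 + 149\right) - 19182} = \frac{7350}{57 - 19182} = \frac{7350}{-19125} = 7350 \left(- \frac{1}{19125}\right) = - \frac{98}{255}$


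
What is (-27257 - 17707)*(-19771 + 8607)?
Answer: 501978096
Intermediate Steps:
(-27257 - 17707)*(-19771 + 8607) = -44964*(-11164) = 501978096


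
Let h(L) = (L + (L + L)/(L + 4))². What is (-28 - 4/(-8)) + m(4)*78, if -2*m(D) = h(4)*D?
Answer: -7855/2 ≈ -3927.5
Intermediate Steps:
h(L) = (L + 2*L/(4 + L))² (h(L) = (L + (2*L)/(4 + L))² = (L + 2*L/(4 + L))²)
m(D) = -25*D/2 (m(D) = -4²*(6 + 4)²/(4 + 4)²*D/2 = -16*10²/8²*D/2 = -16*(1/64)*100*D/2 = -25*D/2)
(-28 - 4/(-8)) + m(4)*78 = (-28 - 4/(-8)) - 25/2*4*78 = (-28 - 4*(-1)/8) - 50*78 = (-28 - 1*(-½)) - 3900 = (-28 + ½) - 3900 = -55/2 - 3900 = -7855/2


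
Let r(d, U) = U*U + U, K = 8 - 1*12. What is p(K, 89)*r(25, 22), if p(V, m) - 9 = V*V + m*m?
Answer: 4020676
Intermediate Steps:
K = -4 (K = 8 - 12 = -4)
p(V, m) = 9 + V² + m² (p(V, m) = 9 + (V*V + m*m) = 9 + (V² + m²) = 9 + V² + m²)
r(d, U) = U + U² (r(d, U) = U² + U = U + U²)
p(K, 89)*r(25, 22) = (9 + (-4)² + 89²)*(22*(1 + 22)) = (9 + 16 + 7921)*(22*23) = 7946*506 = 4020676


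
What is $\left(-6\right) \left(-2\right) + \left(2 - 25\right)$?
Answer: $-11$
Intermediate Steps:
$\left(-6\right) \left(-2\right) + \left(2 - 25\right) = 12 - 23 = -11$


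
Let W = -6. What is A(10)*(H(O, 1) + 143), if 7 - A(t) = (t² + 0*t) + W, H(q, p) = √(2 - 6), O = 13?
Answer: -12441 - 174*I ≈ -12441.0 - 174.0*I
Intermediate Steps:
H(q, p) = 2*I (H(q, p) = √(-4) = 2*I)
A(t) = 13 - t² (A(t) = 7 - ((t² + 0*t) - 6) = 7 - ((t² + 0) - 6) = 7 - (t² - 6) = 7 - (-6 + t²) = 7 + (6 - t²) = 13 - t²)
A(10)*(H(O, 1) + 143) = (13 - 1*10²)*(2*I + 143) = (13 - 1*100)*(143 + 2*I) = (13 - 100)*(143 + 2*I) = -87*(143 + 2*I) = -12441 - 174*I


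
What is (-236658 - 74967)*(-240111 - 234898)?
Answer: 148024679625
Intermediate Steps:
(-236658 - 74967)*(-240111 - 234898) = -311625*(-475009) = 148024679625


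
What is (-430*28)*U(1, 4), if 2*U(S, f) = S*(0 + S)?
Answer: -6020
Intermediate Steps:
U(S, f) = S**2/2 (U(S, f) = (S*(0 + S))/2 = (S*S)/2 = S**2/2)
(-430*28)*U(1, 4) = (-430*28)*((1/2)*1**2) = -6020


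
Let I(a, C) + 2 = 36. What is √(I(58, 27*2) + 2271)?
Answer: √2305 ≈ 48.010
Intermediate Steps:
I(a, C) = 34 (I(a, C) = -2 + 36 = 34)
√(I(58, 27*2) + 2271) = √(34 + 2271) = √2305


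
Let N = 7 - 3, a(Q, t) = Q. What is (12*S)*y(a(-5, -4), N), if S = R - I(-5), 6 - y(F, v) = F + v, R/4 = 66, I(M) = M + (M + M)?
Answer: 23436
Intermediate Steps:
I(M) = 3*M (I(M) = M + 2*M = 3*M)
R = 264 (R = 4*66 = 264)
N = 4
y(F, v) = 6 - F - v (y(F, v) = 6 - (F + v) = 6 + (-F - v) = 6 - F - v)
S = 279 (S = 264 - 3*(-5) = 264 - 1*(-15) = 264 + 15 = 279)
(12*S)*y(a(-5, -4), N) = (12*279)*(6 - 1*(-5) - 1*4) = 3348*(6 + 5 - 4) = 3348*7 = 23436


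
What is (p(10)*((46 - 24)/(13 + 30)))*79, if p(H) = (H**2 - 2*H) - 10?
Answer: 121660/43 ≈ 2829.3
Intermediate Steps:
p(H) = -10 + H**2 - 2*H
(p(10)*((46 - 24)/(13 + 30)))*79 = ((-10 + 10**2 - 2*10)*((46 - 24)/(13 + 30)))*79 = ((-10 + 100 - 20)*(22/43))*79 = (70*(22*(1/43)))*79 = (70*(22/43))*79 = (1540/43)*79 = 121660/43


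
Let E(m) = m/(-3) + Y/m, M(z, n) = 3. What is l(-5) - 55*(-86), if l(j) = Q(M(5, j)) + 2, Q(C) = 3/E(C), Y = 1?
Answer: 9455/2 ≈ 4727.5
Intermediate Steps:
E(m) = 1/m - m/3 (E(m) = m/(-3) + 1/m = m*(-⅓) + 1/m = -m/3 + 1/m = 1/m - m/3)
Q(C) = 3/(1/C - C/3)
l(j) = -5/2 (l(j) = -9*3/(-3 + 3²) + 2 = -9*3/(-3 + 9) + 2 = -9*3/6 + 2 = -9*3*⅙ + 2 = -9/2 + 2 = -5/2)
l(-5) - 55*(-86) = -5/2 - 55*(-86) = -5/2 + 4730 = 9455/2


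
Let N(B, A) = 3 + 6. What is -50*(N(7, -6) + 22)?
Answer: -1550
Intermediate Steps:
N(B, A) = 9
-50*(N(7, -6) + 22) = -50*(9 + 22) = -50*31 = -1550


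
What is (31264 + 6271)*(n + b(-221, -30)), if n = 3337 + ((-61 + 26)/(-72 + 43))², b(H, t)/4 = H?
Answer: 77479671930/841 ≈ 9.2128e+7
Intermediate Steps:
b(H, t) = 4*H
n = 2807642/841 (n = 3337 + (-35/(-29))² = 3337 + (-35*(-1/29))² = 3337 + (35/29)² = 3337 + 1225/841 = 2807642/841 ≈ 3338.5)
(31264 + 6271)*(n + b(-221, -30)) = (31264 + 6271)*(2807642/841 + 4*(-221)) = 37535*(2807642/841 - 884) = 37535*(2064198/841) = 77479671930/841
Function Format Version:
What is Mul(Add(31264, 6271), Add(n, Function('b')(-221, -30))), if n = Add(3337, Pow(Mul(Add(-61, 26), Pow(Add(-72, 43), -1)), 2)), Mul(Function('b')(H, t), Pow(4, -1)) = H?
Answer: Rational(77479671930, 841) ≈ 9.2128e+7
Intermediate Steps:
Function('b')(H, t) = Mul(4, H)
n = Rational(2807642, 841) (n = Add(3337, Pow(Mul(-35, Pow(-29, -1)), 2)) = Add(3337, Pow(Mul(-35, Rational(-1, 29)), 2)) = Add(3337, Pow(Rational(35, 29), 2)) = Add(3337, Rational(1225, 841)) = Rational(2807642, 841) ≈ 3338.5)
Mul(Add(31264, 6271), Add(n, Function('b')(-221, -30))) = Mul(Add(31264, 6271), Add(Rational(2807642, 841), Mul(4, -221))) = Mul(37535, Add(Rational(2807642, 841), -884)) = Mul(37535, Rational(2064198, 841)) = Rational(77479671930, 841)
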